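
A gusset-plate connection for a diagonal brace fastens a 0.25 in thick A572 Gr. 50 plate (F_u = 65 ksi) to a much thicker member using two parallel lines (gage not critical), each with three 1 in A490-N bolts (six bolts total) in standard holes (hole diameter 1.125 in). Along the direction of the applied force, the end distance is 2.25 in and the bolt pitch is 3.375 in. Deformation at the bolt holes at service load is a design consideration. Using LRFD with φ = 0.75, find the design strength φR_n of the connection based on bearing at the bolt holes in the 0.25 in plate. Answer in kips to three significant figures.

Per bolt r_n = 1.2 l_c t F_u ≤ 2.4 d t F_u; upper limit = 2.4 × 1 × 0.25 × 65 = 39 kips.
Edge bolt: l_c = 2.25 − 1.125/2 = 1.688 in → 1.2 × 1.688 × 0.25 × 65 = 32.91 → r_n = 32.91 kips.
Interior bolts: l_c = 3.375 − 1.125 = 2.25 in → 1.2 × 2.25 × 0.25 × 65 = 43.87 → r_n = 39 kips.
R_n = 2 × 32.91 + 4 × 39 = 221.8 kips.
Design strength φR_n = 0.75 × 221.8 = 166 kips.

166 kips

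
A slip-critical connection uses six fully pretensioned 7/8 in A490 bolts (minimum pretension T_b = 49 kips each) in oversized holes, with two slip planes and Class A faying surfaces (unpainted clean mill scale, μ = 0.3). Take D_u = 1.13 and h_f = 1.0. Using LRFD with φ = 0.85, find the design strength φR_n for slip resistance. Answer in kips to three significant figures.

R_n = μ · D_u · h_f · T_b · n_s · n_b = 0.3 × 1.13 × 1.0 × 49 × 2 × 6 = 199.3 kips.
Design strength φR_n = 0.85 × 199.3 = 169 kips.

169 kips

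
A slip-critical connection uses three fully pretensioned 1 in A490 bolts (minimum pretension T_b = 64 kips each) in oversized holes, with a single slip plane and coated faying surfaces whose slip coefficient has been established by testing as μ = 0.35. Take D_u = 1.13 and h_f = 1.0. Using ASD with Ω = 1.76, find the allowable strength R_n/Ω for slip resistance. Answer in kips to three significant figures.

R_n = μ · D_u · h_f · T_b · n_s · n_b = 0.35 × 1.13 × 1.0 × 64 × 1 × 3 = 75.94 kips.
Allowable strength R_n/Ω = 75.94 / 1.76 = 43.1 kips.

43.1 kips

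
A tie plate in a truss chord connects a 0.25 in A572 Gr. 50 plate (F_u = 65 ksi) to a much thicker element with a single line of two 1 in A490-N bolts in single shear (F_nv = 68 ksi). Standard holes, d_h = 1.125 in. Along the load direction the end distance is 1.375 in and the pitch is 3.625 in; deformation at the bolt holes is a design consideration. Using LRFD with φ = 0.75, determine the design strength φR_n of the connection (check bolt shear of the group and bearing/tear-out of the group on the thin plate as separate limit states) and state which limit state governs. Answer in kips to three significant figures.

Bolt shear: A_b = π·1²/4 = 0.7854 in²; R_n = 68 × 0.7854 × 2 × 1 = 106.8 kips → 0.75 × 106.8 = 80.1 kips.
Bearing (1.2 l_c t F_u ≤ 2.4 d t F_u): upper limit = 2.4·1·0.25·65 = 39 kips.
  Edge l_c = 1.375 − 1.125/2 = 0.8125 → r_n = 15.84 kips; interior l_c = 3.625 − 1.125 = 2.5 → r_n = 39 kips.
  R_n,bearing = 1·15.84 + 1·39 = 54.84 kips → 0.75 × 54.84 = 41.1 kips.
Bearing governs: 41.1 kips.

41.1 kips (bearing governs)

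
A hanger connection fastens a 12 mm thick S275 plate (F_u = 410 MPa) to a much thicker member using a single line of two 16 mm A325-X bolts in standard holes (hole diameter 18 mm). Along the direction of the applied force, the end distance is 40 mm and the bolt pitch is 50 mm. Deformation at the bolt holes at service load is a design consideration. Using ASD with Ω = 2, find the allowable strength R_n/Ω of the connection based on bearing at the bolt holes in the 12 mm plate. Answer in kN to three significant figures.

186 kN

Per bolt r_n = 1.2 l_c t F_u ≤ 2.4 d t F_u; upper limit = 2.4 × 16 × 12 × 410 / 1000 = 188.9 kN.
Edge bolt: l_c = 40 − 18/2 = 31 mm → 1.2 × 31 × 12 × 410 / 1000 = 183 → r_n = 183 kN.
Interior bolts: l_c = 50 − 18 = 32 mm → 1.2 × 32 × 12 × 410 / 1000 = 188.9 → r_n = 188.9 kN.
R_n = 1 × 183 + 1 × 188.9 = 372 kN.
Allowable strength R_n/Ω = 372 / 2 = 186 kN.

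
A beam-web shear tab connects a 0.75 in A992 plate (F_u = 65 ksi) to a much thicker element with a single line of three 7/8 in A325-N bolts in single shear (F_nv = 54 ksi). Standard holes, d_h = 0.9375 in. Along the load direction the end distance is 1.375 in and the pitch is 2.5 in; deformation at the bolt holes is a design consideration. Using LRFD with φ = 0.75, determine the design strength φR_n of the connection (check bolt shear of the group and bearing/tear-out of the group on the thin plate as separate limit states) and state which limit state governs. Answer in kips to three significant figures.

73.1 kips (bolt shear governs)

Bolt shear: A_b = π·0.875²/4 = 0.6013 in²; R_n = 54 × 0.6013 × 3 × 1 = 97.41 kips → 0.75 × 97.41 = 73.1 kips.
Bearing (1.2 l_c t F_u ≤ 2.4 d t F_u): upper limit = 2.4·0.875·0.75·65 = 102.4 kips.
  Edge l_c = 1.375 − 0.9375/2 = 0.9062 → r_n = 53.02 kips; interior l_c = 2.5 − 0.9375 = 1.562 → r_n = 91.41 kips.
  R_n,bearing = 1·53.02 + 2·91.41 = 235.8 kips → 0.75 × 235.8 = 177 kips.
Bolt shear governs: 73.1 kips.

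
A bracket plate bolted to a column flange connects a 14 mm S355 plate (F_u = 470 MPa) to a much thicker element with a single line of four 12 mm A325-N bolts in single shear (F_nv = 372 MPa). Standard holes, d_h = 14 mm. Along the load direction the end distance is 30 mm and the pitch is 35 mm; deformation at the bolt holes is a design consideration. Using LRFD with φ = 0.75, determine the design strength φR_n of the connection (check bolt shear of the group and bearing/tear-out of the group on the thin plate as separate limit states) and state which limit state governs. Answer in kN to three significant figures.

Bolt shear: A_b = π·12²/4 = 113.1 mm²; R_n = 372 × 113.1 × 4 × 1 / 1000 = 168.3 kN → 0.75 × 168.3 = 126 kN.
Bearing (1.2 l_c t F_u ≤ 2.4 d t F_u): upper limit = 2.4·12·14·470 / 1000 = 189.5 kN.
  Edge l_c = 30 − 14/2 = 23 → r_n = 181.6 kN; interior l_c = 35 − 14 = 21 → r_n = 165.8 kN.
  R_n,bearing = 1·181.6 + 3·165.8 = 679.1 kN → 0.75 × 679.1 = 509 kN.
Bolt shear governs: 126 kN.

126 kN (bolt shear governs)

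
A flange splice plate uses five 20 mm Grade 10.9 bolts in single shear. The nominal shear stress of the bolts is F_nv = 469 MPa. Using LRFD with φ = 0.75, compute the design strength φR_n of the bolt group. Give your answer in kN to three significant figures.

A_b = π × 20² / 4 = 314.2 mm².
R_n = F_nv · A_b · n · n_s = 469 × 314.2 × 5 × 1 / 1000 = 736.7 kN.
Design strength φR_n = 0.75 × 736.7 = 553 kN.

553 kN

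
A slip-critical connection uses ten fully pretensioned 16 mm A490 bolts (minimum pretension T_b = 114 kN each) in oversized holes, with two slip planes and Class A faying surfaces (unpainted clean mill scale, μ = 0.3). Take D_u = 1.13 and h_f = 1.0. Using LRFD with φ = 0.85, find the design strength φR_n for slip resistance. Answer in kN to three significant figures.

657 kN

R_n = μ · D_u · h_f · T_b · n_s · n_b = 0.3 × 1.13 × 1.0 × 114 × 2 × 10 = 772.9 kN.
Design strength φR_n = 0.85 × 772.9 = 657 kN.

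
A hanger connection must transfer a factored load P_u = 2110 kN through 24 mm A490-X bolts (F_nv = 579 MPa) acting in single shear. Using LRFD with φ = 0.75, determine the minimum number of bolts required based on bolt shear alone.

A_b = π·24²/4 = 452.4 mm².
Per-bolt design strength φR_n = 0.75 × 579 × 452.4 × 1 / 1000 = 196.5 kN.
n ≥ 2110 / 196.5 = 10.74 → use 11 bolts.

11 bolts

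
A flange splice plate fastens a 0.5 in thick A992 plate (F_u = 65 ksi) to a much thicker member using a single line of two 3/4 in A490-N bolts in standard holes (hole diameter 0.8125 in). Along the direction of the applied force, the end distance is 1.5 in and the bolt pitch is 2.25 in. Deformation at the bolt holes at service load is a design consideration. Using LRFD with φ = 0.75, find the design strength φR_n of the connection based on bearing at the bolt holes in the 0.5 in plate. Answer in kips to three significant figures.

Per bolt r_n = 1.2 l_c t F_u ≤ 2.4 d t F_u; upper limit = 2.4 × 0.75 × 0.5 × 65 = 58.5 kips.
Edge bolt: l_c = 1.5 − 0.8125/2 = 1.094 in → 1.2 × 1.094 × 0.5 × 65 = 42.66 → r_n = 42.66 kips.
Interior bolts: l_c = 2.25 − 0.8125 = 1.438 in → 1.2 × 1.438 × 0.5 × 65 = 56.06 → r_n = 56.06 kips.
R_n = 1 × 42.66 + 1 × 56.06 = 98.72 kips.
Design strength φR_n = 0.75 × 98.72 = 74 kips.

74 kips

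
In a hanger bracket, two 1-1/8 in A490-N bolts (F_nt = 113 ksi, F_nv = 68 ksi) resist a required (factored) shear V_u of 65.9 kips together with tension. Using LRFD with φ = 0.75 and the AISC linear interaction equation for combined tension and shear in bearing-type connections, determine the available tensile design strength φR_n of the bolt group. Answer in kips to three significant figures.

A_b = π·1.125²/4 = 0.994 in²; f_rv = 65.9 / (2 × 0.994) = 33.15 ksi.
F'_nt = 1.3 F_nt − (F_nt / φF_nv) f_rv = 1.3·113 − (113/(0.75·68))·33.15 = 73.45 ksi, capped at F_nt → F'_nt = 73.45 ksi.
R_n = F'_nt · A_b · n = 73.45 × 0.994 × 2 = 146 kips.
Design strength φR_n = 0.75 × 146 = 110 kips.

110 kips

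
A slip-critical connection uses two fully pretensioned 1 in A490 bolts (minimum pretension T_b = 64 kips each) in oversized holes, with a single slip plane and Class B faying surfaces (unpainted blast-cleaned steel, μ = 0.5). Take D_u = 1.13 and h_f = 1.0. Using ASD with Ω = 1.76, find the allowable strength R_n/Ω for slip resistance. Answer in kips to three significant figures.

41.1 kips

R_n = μ · D_u · h_f · T_b · n_s · n_b = 0.5 × 1.13 × 1.0 × 64 × 1 × 2 = 72.32 kips.
Allowable strength R_n/Ω = 72.32 / 1.76 = 41.1 kips.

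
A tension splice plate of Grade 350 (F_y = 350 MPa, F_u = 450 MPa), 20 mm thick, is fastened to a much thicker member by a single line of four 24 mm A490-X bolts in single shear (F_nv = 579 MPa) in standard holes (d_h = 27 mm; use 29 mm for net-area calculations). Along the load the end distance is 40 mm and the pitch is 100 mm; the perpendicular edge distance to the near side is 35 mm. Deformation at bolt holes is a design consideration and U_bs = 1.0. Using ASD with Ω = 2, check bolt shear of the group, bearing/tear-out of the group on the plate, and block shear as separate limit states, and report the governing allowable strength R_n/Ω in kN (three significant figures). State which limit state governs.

Bolt shear: A_b = π·24²/4 = 452.4 mm²; R_n = 579 × 452.4 × 4 × 1 / 1000 = 1048 kN → 1048 / 2 = 524 kN.
Bearing: edge l_c = 26.5, r_n = 286.2 kN; interior l_c = 73, r_n = 518.4 kN; R_n = 286.2 + 3·518.4 = 1841 kN → 921 kN.
Block shear: A_gv = 6800, A_nv = 4770, A_nt = 410 mm²; R_n = min(0.6F_uA_nv, 0.6F_yA_gv) + U_bs·F_u·A_nt = 1472 kN → 736 kN.
Bolt shear governs: 524 kN.

524 kN (bolt shear governs)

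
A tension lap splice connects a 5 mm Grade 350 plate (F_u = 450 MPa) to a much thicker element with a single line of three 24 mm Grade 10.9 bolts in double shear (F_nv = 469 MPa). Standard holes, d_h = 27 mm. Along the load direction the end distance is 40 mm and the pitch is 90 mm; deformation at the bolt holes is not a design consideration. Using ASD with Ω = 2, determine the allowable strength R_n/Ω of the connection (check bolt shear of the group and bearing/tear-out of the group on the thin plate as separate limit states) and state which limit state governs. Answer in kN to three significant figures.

207 kN (bearing governs)

Bolt shear: A_b = π·24²/4 = 452.4 mm²; R_n = 469 × 452.4 × 3 × 2 / 1000 = 1273 kN → 1273 / 2 = 637 kN.
Bearing (1.5 l_c t F_u ≤ 3.0 d t F_u): upper limit = 3.0·24·5·450 / 1000 = 162 kN.
  Edge l_c = 40 − 27/2 = 26.5 → r_n = 89.44 kN; interior l_c = 90 − 27 = 63 → r_n = 162 kN.
  R_n,bearing = 1·89.44 + 2·162 = 413.4 kN → 413.4 / 2 = 207 kN.
Bearing governs: 207 kN.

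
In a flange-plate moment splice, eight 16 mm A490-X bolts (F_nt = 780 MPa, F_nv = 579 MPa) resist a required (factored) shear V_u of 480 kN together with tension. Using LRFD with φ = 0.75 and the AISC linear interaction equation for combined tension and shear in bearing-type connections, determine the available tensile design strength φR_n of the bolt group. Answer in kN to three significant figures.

A_b = π·16²/4 = 201.1 mm²; f_rv = 480 × 1000 / (8 × 201.1) = 298.4 MPa.
F'_nt = 1.3 F_nt − (F_nt / φF_nv) f_rv = 1.3·780 − (780/(0.75·579))·298.4 = 478 MPa, capped at F_nt → F'_nt = 478 MPa.
R_n = F'_nt · A_b · n = 478 × 201.1 × 8 / 1000 = 768.8 kN.
Design strength φR_n = 0.75 × 768.8 = 577 kN.

577 kN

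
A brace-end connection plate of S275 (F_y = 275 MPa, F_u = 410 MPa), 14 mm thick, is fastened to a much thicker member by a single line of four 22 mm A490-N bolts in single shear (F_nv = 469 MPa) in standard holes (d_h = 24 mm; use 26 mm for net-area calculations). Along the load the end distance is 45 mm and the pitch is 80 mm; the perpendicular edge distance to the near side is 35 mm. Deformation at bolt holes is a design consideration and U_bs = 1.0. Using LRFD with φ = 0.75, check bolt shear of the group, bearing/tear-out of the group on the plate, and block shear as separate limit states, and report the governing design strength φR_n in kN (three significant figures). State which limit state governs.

535 kN (bolt shear governs)

Bolt shear: A_b = π·22²/4 = 380.1 mm²; R_n = 469 × 380.1 × 4 × 1 / 1000 = 713.1 kN → 0.75 × 713.1 = 535 kN.
Bearing: edge l_c = 33, r_n = 227.3 kN; interior l_c = 56, r_n = 303.1 kN; R_n = 227.3 + 3·303.1 = 1137 kN → 852 kN.
Block shear: A_gv = 3990, A_nv = 2716, A_nt = 308 mm²; R_n = min(0.6F_uA_nv, 0.6F_yA_gv) + U_bs·F_u·A_nt = 784.6 kN → 588 kN.
Bolt shear governs: 535 kN.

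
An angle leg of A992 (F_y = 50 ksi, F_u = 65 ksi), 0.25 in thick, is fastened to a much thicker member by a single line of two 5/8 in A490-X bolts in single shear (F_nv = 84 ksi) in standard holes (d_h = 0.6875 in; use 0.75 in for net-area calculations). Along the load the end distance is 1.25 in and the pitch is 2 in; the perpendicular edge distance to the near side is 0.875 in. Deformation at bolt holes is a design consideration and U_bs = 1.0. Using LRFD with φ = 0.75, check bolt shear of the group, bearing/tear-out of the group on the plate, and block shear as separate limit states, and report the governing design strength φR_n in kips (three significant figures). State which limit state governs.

Bolt shear: A_b = π·0.625²/4 = 0.3068 in²; R_n = 84 × 0.3068 × 2 × 1 = 51.54 kips → 0.75 × 51.54 = 38.7 kips.
Bearing: edge l_c = 0.9062, r_n = 17.67 kips; interior l_c = 1.312, r_n = 24.38 kips; R_n = 17.67 + 1·24.38 = 42.05 kips → 31.5 kips.
Block shear: A_gv = 0.8125, A_nv = 0.5312, A_nt = 0.125 in²; R_n = min(0.6F_uA_nv, 0.6F_yA_gv) + U_bs·F_u·A_nt = 28.84 kips → 21.6 kips.
Block shear governs: 21.6 kips.

21.6 kips (block shear governs)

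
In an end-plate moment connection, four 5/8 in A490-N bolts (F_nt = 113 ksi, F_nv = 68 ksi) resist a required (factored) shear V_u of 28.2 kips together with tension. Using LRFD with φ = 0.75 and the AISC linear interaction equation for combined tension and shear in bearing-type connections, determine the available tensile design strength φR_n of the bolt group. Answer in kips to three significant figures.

88.3 kips

A_b = π·0.625²/4 = 0.3068 in²; f_rv = 28.2 / (4 × 0.3068) = 22.98 ksi.
F'_nt = 1.3 F_nt − (F_nt / φF_nv) f_rv = 1.3·113 − (113/(0.75·68))·22.98 = 95.98 ksi, capped at F_nt → F'_nt = 95.98 ksi.
R_n = F'_nt · A_b · n = 95.98 × 0.3068 × 4 = 117.8 kips.
Design strength φR_n = 0.75 × 117.8 = 88.3 kips.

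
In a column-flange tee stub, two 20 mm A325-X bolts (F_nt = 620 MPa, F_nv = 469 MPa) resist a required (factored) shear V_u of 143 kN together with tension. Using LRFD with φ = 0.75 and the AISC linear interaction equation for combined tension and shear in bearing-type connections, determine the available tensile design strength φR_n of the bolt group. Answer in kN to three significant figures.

A_b = π·20²/4 = 314.2 mm²; f_rv = 143 × 1000 / (2 × 314.2) = 227.6 MPa.
F'_nt = 1.3 F_nt − (F_nt / φF_nv) f_rv = 1.3·620 − (620/(0.75·469))·227.6 = 404.8 MPa, capped at F_nt → F'_nt = 404.8 MPa.
R_n = F'_nt · A_b · n = 404.8 × 314.2 × 2 / 1000 = 254.4 kN.
Design strength φR_n = 0.75 × 254.4 = 191 kN.

191 kN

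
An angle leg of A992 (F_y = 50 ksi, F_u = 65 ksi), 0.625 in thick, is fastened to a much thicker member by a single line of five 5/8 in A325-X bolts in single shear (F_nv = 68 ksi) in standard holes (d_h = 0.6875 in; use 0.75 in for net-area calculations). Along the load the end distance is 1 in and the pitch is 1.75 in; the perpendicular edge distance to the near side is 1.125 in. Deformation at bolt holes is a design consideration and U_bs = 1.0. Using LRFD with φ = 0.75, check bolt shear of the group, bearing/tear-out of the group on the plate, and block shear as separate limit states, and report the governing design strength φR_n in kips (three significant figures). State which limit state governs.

78.2 kips (bolt shear governs)

Bolt shear: A_b = π·0.625²/4 = 0.3068 in²; R_n = 68 × 0.3068 × 5 × 1 = 104.3 kips → 0.75 × 104.3 = 78.2 kips.
Bearing: edge l_c = 0.6562, r_n = 31.99 kips; interior l_c = 1.062, r_n = 51.8 kips; R_n = 31.99 + 4·51.8 = 239.2 kips → 179 kips.
Block shear: A_gv = 5, A_nv = 2.891, A_nt = 0.4688 in²; R_n = min(0.6F_uA_nv, 0.6F_yA_gv) + U_bs·F_u·A_nt = 143.2 kips → 107 kips.
Bolt shear governs: 78.2 kips.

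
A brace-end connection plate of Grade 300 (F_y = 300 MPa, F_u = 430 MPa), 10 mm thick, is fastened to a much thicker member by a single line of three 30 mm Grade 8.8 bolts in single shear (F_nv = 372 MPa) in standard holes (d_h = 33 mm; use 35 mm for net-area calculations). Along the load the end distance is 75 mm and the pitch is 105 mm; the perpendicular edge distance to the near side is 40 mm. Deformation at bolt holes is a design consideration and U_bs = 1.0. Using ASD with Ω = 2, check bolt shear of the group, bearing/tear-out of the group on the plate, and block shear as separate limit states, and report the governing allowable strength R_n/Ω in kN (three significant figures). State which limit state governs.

303 kN (block shear governs)

Bolt shear: A_b = π·30²/4 = 706.9 mm²; R_n = 372 × 706.9 × 3 × 1 / 1000 = 788.9 kN → 788.9 / 2 = 394 kN.
Bearing: edge l_c = 58.5, r_n = 301.9 kN; interior l_c = 72, r_n = 309.6 kN; R_n = 301.9 + 2·309.6 = 921.1 kN → 461 kN.
Block shear: A_gv = 2850, A_nv = 1975, A_nt = 225 mm²; R_n = min(0.6F_uA_nv, 0.6F_yA_gv) + U_bs·F_u·A_nt = 606.3 kN → 303 kN.
Block shear governs: 303 kN.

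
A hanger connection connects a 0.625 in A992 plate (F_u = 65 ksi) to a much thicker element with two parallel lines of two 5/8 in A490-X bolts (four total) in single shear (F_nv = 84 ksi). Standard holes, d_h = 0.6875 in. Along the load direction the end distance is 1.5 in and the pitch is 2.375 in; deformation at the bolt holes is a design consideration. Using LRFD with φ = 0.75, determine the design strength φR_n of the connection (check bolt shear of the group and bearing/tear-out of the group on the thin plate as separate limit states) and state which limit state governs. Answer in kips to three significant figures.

Bolt shear: A_b = π·0.625²/4 = 0.3068 in²; R_n = 84 × 0.3068 × 4 × 1 = 103.1 kips → 0.75 × 103.1 = 77.3 kips.
Bearing (1.2 l_c t F_u ≤ 2.4 d t F_u): upper limit = 2.4·0.625·0.625·65 = 60.94 kips.
  Edge l_c = 1.5 − 0.6875/2 = 1.156 → r_n = 56.37 kips; interior l_c = 2.375 − 0.6875 = 1.688 → r_n = 60.94 kips.
  R_n,bearing = 2·56.37 + 2·60.94 = 234.6 kips → 0.75 × 234.6 = 176 kips.
Bolt shear governs: 77.3 kips.

77.3 kips (bolt shear governs)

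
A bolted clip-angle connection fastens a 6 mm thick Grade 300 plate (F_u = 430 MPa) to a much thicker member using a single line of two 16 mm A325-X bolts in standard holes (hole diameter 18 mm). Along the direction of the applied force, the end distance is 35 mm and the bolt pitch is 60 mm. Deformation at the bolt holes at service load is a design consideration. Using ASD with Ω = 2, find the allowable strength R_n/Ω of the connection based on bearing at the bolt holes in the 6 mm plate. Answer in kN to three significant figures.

89.8 kN

Per bolt r_n = 1.2 l_c t F_u ≤ 2.4 d t F_u; upper limit = 2.4 × 16 × 6 × 430 / 1000 = 99.07 kN.
Edge bolt: l_c = 35 − 18/2 = 26 mm → 1.2 × 26 × 6 × 430 / 1000 = 80.5 → r_n = 80.5 kN.
Interior bolts: l_c = 60 − 18 = 42 mm → 1.2 × 42 × 6 × 430 / 1000 = 130 → r_n = 99.07 kN.
R_n = 1 × 80.5 + 1 × 99.07 = 179.6 kN.
Allowable strength R_n/Ω = 179.6 / 2 = 89.8 kN.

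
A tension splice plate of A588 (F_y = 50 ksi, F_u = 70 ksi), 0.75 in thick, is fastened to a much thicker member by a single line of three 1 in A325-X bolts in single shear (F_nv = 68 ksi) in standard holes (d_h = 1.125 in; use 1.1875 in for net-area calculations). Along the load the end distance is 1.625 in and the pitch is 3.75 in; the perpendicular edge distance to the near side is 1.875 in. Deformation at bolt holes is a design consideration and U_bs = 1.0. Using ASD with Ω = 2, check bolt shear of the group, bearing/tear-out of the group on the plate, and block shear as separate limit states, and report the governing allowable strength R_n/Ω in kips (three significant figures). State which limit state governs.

Bolt shear: A_b = π·1²/4 = 0.7854 in²; R_n = 68 × 0.7854 × 3 × 1 = 160.2 kips → 160.2 / 2 = 80.1 kips.
Bearing: edge l_c = 1.062, r_n = 66.94 kips; interior l_c = 2.625, r_n = 126 kips; R_n = 66.94 + 2·126 = 318.9 kips → 159 kips.
Block shear: A_gv = 6.844, A_nv = 4.617, A_nt = 0.9609 in²; R_n = min(0.6F_uA_nv, 0.6F_yA_gv) + U_bs·F_u·A_nt = 261.2 kips → 131 kips.
Bolt shear governs: 80.1 kips.

80.1 kips (bolt shear governs)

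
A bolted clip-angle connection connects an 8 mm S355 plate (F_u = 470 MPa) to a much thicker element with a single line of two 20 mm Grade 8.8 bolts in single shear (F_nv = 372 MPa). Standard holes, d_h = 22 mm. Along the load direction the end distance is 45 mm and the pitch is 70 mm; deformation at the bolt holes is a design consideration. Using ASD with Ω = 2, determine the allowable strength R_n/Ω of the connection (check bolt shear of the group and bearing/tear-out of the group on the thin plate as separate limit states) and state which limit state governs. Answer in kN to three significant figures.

Bolt shear: A_b = π·20²/4 = 314.2 mm²; R_n = 372 × 314.2 × 2 × 1 / 1000 = 233.7 kN → 233.7 / 2 = 117 kN.
Bearing (1.2 l_c t F_u ≤ 2.4 d t F_u): upper limit = 2.4·20·8·470 / 1000 = 180.5 kN.
  Edge l_c = 45 − 22/2 = 34 → r_n = 153.4 kN; interior l_c = 70 − 22 = 48 → r_n = 180.5 kN.
  R_n,bearing = 1·153.4 + 1·180.5 = 333.9 kN → 333.9 / 2 = 167 kN.
Bolt shear governs: 117 kN.

117 kN (bolt shear governs)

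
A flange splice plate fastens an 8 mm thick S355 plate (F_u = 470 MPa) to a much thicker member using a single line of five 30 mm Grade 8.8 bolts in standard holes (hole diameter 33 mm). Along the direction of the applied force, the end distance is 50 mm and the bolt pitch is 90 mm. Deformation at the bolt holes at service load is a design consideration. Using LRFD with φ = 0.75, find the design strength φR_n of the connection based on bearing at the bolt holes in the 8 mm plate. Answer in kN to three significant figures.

Per bolt r_n = 1.2 l_c t F_u ≤ 2.4 d t F_u; upper limit = 2.4 × 30 × 8 × 470 / 1000 = 270.7 kN.
Edge bolt: l_c = 50 − 33/2 = 33.5 mm → 1.2 × 33.5 × 8 × 470 / 1000 = 151.2 → r_n = 151.2 kN.
Interior bolts: l_c = 90 − 33 = 57 mm → 1.2 × 57 × 8 × 470 / 1000 = 257.2 → r_n = 257.2 kN.
R_n = 1 × 151.2 + 4 × 257.2 = 1180 kN.
Design strength φR_n = 0.75 × 1180 = 885 kN.

885 kN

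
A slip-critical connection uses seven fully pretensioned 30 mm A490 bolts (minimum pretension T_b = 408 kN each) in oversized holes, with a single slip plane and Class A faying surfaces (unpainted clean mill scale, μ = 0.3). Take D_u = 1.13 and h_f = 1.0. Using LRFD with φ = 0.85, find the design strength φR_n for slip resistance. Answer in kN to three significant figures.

R_n = μ · D_u · h_f · T_b · n_s · n_b = 0.3 × 1.13 × 1.0 × 408 × 1 × 7 = 968.2 kN.
Design strength φR_n = 0.85 × 968.2 = 823 kN.

823 kN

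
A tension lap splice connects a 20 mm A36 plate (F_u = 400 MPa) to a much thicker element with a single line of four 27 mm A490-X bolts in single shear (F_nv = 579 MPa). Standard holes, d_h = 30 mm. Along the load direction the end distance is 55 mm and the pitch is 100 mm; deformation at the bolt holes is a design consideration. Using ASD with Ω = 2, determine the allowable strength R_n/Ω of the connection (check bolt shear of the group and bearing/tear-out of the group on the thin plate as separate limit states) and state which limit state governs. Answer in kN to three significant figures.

Bolt shear: A_b = π·27²/4 = 572.6 mm²; R_n = 579 × 572.6 × 4 × 1 / 1000 = 1326 kN → 1326 / 2 = 663 kN.
Bearing (1.2 l_c t F_u ≤ 2.4 d t F_u): upper limit = 2.4·27·20·400 / 1000 = 518.4 kN.
  Edge l_c = 55 − 30/2 = 40 → r_n = 384 kN; interior l_c = 100 − 30 = 70 → r_n = 518.4 kN.
  R_n,bearing = 1·384 + 3·518.4 = 1939 kN → 1939 / 2 = 970 kN.
Bolt shear governs: 663 kN.

663 kN (bolt shear governs)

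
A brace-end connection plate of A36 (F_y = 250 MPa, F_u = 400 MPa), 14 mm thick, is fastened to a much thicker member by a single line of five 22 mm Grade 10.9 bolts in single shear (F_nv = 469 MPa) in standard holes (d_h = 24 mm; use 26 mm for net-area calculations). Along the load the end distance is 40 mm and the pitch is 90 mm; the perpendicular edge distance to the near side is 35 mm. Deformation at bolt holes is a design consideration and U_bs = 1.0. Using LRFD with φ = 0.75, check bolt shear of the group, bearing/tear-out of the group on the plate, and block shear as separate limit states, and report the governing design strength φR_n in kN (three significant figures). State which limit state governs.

669 kN (bolt shear governs)

Bolt shear: A_b = π·22²/4 = 380.1 mm²; R_n = 469 × 380.1 × 5 × 1 / 1000 = 891.4 kN → 0.75 × 891.4 = 669 kN.
Bearing: edge l_c = 28, r_n = 188.2 kN; interior l_c = 66, r_n = 295.7 kN; R_n = 188.2 + 4·295.7 = 1371 kN → 1030 kN.
Block shear: A_gv = 5600, A_nv = 3962, A_nt = 308 mm²; R_n = min(0.6F_uA_nv, 0.6F_yA_gv) + U_bs·F_u·A_nt = 963.2 kN → 722 kN.
Bolt shear governs: 669 kN.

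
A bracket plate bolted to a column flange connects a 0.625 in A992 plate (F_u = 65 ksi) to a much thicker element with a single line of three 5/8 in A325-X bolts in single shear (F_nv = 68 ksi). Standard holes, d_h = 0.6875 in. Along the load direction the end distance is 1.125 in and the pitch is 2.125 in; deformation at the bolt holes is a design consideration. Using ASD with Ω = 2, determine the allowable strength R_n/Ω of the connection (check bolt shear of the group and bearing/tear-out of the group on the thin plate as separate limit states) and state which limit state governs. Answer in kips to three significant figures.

Bolt shear: A_b = π·0.625²/4 = 0.3068 in²; R_n = 68 × 0.3068 × 3 × 1 = 62.59 kips → 62.59 / 2 = 31.3 kips.
Bearing (1.2 l_c t F_u ≤ 2.4 d t F_u): upper limit = 2.4·0.625·0.625·65 = 60.94 kips.
  Edge l_c = 1.125 − 0.6875/2 = 0.7812 → r_n = 38.09 kips; interior l_c = 2.125 − 0.6875 = 1.438 → r_n = 60.94 kips.
  R_n,bearing = 1·38.09 + 2·60.94 = 160 kips → 160 / 2 = 80 kips.
Bolt shear governs: 31.3 kips.

31.3 kips (bolt shear governs)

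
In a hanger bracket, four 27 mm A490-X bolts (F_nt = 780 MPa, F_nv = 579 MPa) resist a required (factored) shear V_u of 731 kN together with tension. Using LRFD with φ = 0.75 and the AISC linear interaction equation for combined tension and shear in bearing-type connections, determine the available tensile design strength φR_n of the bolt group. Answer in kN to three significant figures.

A_b = π·27²/4 = 572.6 mm²; f_rv = 731 × 1000 / (4 × 572.6) = 319.2 MPa.
F'_nt = 1.3 F_nt − (F_nt / φF_nv) f_rv = 1.3·780 − (780/(0.75·579))·319.2 = 440.7 MPa, capped at F_nt → F'_nt = 440.7 MPa.
R_n = F'_nt · A_b · n = 440.7 × 572.6 × 4 / 1000 = 1009 kN.
Design strength φR_n = 0.75 × 1009 = 757 kN.

757 kN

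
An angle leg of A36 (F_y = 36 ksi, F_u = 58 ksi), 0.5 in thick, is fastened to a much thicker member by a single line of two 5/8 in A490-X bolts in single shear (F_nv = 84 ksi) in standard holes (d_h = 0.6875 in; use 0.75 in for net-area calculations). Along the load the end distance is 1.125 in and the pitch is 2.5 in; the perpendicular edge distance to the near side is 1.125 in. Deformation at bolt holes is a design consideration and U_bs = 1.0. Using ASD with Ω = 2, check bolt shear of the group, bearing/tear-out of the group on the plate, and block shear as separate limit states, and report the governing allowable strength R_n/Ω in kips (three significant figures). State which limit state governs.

25.8 kips (bolt shear governs)

Bolt shear: A_b = π·0.625²/4 = 0.3068 in²; R_n = 84 × 0.3068 × 2 × 1 = 51.54 kips → 51.54 / 2 = 25.8 kips.
Bearing: edge l_c = 0.7812, r_n = 27.19 kips; interior l_c = 1.812, r_n = 43.5 kips; R_n = 27.19 + 1·43.5 = 70.69 kips → 35.3 kips.
Block shear: A_gv = 1.812, A_nv = 1.25, A_nt = 0.375 in²; R_n = min(0.6F_uA_nv, 0.6F_yA_gv) + U_bs·F_u·A_nt = 60.9 kips → 30.4 kips.
Bolt shear governs: 25.8 kips.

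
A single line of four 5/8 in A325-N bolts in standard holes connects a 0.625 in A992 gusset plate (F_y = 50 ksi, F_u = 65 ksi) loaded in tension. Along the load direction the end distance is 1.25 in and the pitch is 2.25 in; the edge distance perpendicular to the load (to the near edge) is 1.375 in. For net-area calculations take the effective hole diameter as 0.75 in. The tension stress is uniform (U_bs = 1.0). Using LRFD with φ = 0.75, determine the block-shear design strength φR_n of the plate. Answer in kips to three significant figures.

Shear plane L_v = 1.25 + 3·2.25 = 8 in; A_gv = 8 × 0.625 = 5 in².
A_nv = (8 − 3.5·0.75) × 0.625 = 3.359 in².
A_nt = (1.375 − 0.5·0.75) × 0.625 = 0.625 in².
0.6 F_u A_nv = 131 kips; 0.6 F_y A_gv = 150 kips → shear rupture governs the shear term.
R_n = 131 + 1.0 × 65 × 0.625 = 171.6 kips.
Design strength φR_n = 0.75 × 171.6 = 129 kips.

129 kips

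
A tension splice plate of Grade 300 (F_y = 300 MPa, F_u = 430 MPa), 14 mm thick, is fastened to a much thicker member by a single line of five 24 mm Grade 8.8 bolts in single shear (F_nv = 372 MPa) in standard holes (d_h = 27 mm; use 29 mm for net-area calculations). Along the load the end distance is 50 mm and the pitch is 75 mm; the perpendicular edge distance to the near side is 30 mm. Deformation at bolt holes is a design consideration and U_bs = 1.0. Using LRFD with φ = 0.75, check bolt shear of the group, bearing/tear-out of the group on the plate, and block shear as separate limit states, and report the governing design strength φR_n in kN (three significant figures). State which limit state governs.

631 kN (bolt shear governs)

Bolt shear: A_b = π·24²/4 = 452.4 mm²; R_n = 372 × 452.4 × 5 × 1 / 1000 = 841.4 kN → 0.75 × 841.4 = 631 kN.
Bearing: edge l_c = 36.5, r_n = 263.7 kN; interior l_c = 48, r_n = 346.8 kN; R_n = 263.7 + 4·346.8 = 1651 kN → 1240 kN.
Block shear: A_gv = 4900, A_nv = 3073, A_nt = 217 mm²; R_n = min(0.6F_uA_nv, 0.6F_yA_gv) + U_bs·F_u·A_nt = 886.1 kN → 665 kN.
Bolt shear governs: 631 kN.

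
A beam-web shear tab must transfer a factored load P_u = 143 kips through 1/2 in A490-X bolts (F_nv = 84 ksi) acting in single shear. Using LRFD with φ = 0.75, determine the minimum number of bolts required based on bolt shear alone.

12 bolts

A_b = π·0.5²/4 = 0.1963 in².
Per-bolt design strength φR_n = 0.75 × 84 × 0.1963 × 1 = 12.37 kips.
n ≥ 143 / 12.37 = 11.56 → use 12 bolts.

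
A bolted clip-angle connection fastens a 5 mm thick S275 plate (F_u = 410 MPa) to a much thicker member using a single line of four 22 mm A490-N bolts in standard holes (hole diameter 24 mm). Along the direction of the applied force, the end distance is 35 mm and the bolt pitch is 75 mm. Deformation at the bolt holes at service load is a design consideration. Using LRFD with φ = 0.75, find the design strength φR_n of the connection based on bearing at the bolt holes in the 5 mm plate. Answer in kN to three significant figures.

286 kN

Per bolt r_n = 1.2 l_c t F_u ≤ 2.4 d t F_u; upper limit = 2.4 × 22 × 5 × 410 / 1000 = 108.2 kN.
Edge bolt: l_c = 35 − 24/2 = 23 mm → 1.2 × 23 × 5 × 410 / 1000 = 56.58 → r_n = 56.58 kN.
Interior bolts: l_c = 75 − 24 = 51 mm → 1.2 × 51 × 5 × 410 / 1000 = 125.5 → r_n = 108.2 kN.
R_n = 1 × 56.58 + 3 × 108.2 = 381.3 kN.
Design strength φR_n = 0.75 × 381.3 = 286 kN.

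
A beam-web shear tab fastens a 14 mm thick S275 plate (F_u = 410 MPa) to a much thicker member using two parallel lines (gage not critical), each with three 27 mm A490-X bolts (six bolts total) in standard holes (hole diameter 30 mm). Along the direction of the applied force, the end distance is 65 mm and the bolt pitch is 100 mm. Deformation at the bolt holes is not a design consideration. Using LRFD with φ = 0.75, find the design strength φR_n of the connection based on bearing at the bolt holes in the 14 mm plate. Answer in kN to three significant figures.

2040 kN

Per bolt r_n = 1.5 l_c t F_u ≤ 3.0 d t F_u; upper limit = 3.0 × 27 × 14 × 410 / 1000 = 464.9 kN.
Edge bolt: l_c = 65 − 30/2 = 50 mm → 1.5 × 50 × 14 × 410 / 1000 = 430.5 → r_n = 430.5 kN.
Interior bolts: l_c = 100 − 30 = 70 mm → 1.5 × 70 × 14 × 410 / 1000 = 602.7 → r_n = 464.9 kN.
R_n = 2 × 430.5 + 4 × 464.9 = 2721 kN.
Design strength φR_n = 0.75 × 2721 = 2040 kN.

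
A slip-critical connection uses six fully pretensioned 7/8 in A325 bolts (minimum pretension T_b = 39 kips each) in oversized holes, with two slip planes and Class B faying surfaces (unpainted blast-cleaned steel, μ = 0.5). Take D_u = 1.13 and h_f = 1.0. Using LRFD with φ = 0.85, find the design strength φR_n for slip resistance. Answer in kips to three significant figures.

R_n = μ · D_u · h_f · T_b · n_s · n_b = 0.5 × 1.13 × 1.0 × 39 × 2 × 6 = 264.4 kips.
Design strength φR_n = 0.85 × 264.4 = 225 kips.

225 kips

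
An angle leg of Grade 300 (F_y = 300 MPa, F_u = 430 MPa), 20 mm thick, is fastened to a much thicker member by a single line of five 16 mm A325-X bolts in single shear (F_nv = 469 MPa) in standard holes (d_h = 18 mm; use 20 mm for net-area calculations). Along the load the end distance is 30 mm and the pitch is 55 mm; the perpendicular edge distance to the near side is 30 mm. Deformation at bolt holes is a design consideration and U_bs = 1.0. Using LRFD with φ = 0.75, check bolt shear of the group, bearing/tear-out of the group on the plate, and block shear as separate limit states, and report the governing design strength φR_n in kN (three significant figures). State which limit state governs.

Bolt shear: A_b = π·16²/4 = 201.1 mm²; R_n = 469 × 201.1 × 5 × 1 / 1000 = 471.5 kN → 0.75 × 471.5 = 354 kN.
Bearing: edge l_c = 21, r_n = 216.7 kN; interior l_c = 37, r_n = 330.2 kN; R_n = 216.7 + 4·330.2 = 1538 kN → 1150 kN.
Block shear: A_gv = 5000, A_nv = 3200, A_nt = 400 mm²; R_n = min(0.6F_uA_nv, 0.6F_yA_gv) + U_bs·F_u·A_nt = 997.6 kN → 748 kN.
Bolt shear governs: 354 kN.

354 kN (bolt shear governs)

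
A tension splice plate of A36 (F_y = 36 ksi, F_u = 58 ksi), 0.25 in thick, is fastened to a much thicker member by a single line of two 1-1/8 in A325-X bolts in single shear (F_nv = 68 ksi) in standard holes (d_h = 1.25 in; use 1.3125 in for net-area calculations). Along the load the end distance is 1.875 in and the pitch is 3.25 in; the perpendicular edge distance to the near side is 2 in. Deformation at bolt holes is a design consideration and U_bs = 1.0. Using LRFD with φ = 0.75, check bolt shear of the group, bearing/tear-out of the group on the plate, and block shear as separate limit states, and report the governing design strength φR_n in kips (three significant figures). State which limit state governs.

Bolt shear: A_b = π·1.125²/4 = 0.994 in²; R_n = 68 × 0.994 × 2 × 1 = 135.2 kips → 0.75 × 135.2 = 101 kips.
Bearing: edge l_c = 1.25, r_n = 21.75 kips; interior l_c = 2, r_n = 34.8 kips; R_n = 21.75 + 1·34.8 = 56.55 kips → 42.4 kips.
Block shear: A_gv = 1.281, A_nv = 0.7891, A_nt = 0.3359 in²; R_n = min(0.6F_uA_nv, 0.6F_yA_gv) + U_bs·F_u·A_nt = 46.94 kips → 35.2 kips.
Block shear governs: 35.2 kips.

35.2 kips (block shear governs)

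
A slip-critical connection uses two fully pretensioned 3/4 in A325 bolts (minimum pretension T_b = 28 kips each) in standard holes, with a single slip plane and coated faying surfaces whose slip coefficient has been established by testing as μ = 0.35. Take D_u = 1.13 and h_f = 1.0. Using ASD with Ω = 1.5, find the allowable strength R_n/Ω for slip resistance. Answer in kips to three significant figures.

14.8 kips

R_n = μ · D_u · h_f · T_b · n_s · n_b = 0.35 × 1.13 × 1.0 × 28 × 1 × 2 = 22.15 kips.
Allowable strength R_n/Ω = 22.15 / 1.5 = 14.8 kips.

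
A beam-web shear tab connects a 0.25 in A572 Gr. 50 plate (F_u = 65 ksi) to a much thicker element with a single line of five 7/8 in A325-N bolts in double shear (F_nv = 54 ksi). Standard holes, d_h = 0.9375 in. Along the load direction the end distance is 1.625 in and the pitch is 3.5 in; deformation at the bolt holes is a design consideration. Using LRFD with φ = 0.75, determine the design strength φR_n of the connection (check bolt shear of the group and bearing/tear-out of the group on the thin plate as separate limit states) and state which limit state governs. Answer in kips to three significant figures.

Bolt shear: A_b = π·0.875²/4 = 0.6013 in²; R_n = 54 × 0.6013 × 5 × 2 = 324.7 kips → 0.75 × 324.7 = 244 kips.
Bearing (1.2 l_c t F_u ≤ 2.4 d t F_u): upper limit = 2.4·0.875·0.25·65 = 34.12 kips.
  Edge l_c = 1.625 − 0.9375/2 = 1.156 → r_n = 22.55 kips; interior l_c = 3.5 − 0.9375 = 2.562 → r_n = 34.12 kips.
  R_n,bearing = 1·22.55 + 4·34.12 = 159 kips → 0.75 × 159 = 119 kips.
Bearing governs: 119 kips.

119 kips (bearing governs)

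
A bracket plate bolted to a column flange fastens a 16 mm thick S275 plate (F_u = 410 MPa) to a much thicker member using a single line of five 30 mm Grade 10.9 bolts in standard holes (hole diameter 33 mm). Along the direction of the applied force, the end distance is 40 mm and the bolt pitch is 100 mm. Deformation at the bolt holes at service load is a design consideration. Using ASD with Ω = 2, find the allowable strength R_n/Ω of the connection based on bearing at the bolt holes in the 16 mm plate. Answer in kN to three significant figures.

1040 kN

Per bolt r_n = 1.2 l_c t F_u ≤ 2.4 d t F_u; upper limit = 2.4 × 30 × 16 × 410 / 1000 = 472.3 kN.
Edge bolt: l_c = 40 − 33/2 = 23.5 mm → 1.2 × 23.5 × 16 × 410 / 1000 = 185 → r_n = 185 kN.
Interior bolts: l_c = 100 − 33 = 67 mm → 1.2 × 67 × 16 × 410 / 1000 = 527.4 → r_n = 472.3 kN.
R_n = 1 × 185 + 4 × 472.3 = 2074 kN.
Allowable strength R_n/Ω = 2074 / 2 = 1040 kN.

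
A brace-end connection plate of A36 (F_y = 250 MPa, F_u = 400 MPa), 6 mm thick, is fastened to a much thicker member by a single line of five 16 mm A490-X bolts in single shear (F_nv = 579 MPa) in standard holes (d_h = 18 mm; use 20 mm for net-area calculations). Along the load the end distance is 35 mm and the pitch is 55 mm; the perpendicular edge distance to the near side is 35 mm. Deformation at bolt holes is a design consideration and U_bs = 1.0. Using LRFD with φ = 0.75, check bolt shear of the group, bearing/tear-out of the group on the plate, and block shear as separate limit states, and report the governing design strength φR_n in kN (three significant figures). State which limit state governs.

217 kN (block shear governs)

Bolt shear: A_b = π·16²/4 = 201.1 mm²; R_n = 579 × 201.1 × 5 × 1 / 1000 = 582.1 kN → 0.75 × 582.1 = 437 kN.
Bearing: edge l_c = 26, r_n = 74.88 kN; interior l_c = 37, r_n = 92.16 kN; R_n = 74.88 + 4·92.16 = 443.5 kN → 333 kN.
Block shear: A_gv = 1530, A_nv = 990, A_nt = 150 mm²; R_n = min(0.6F_uA_nv, 0.6F_yA_gv) + U_bs·F_u·A_nt = 289.5 kN → 217 kN.
Block shear governs: 217 kN.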